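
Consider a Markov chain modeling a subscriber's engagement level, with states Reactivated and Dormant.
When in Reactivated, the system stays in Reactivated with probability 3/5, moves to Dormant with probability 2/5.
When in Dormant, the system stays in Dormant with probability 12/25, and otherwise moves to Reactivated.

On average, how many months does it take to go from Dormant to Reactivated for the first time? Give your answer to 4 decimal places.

1.9231

Let t(s) be the expected number of months to first reach Reactivated from state s, with t(Reactivated) = 0. Conditioning on the first month:
t(Dormant) = 1 + 0.48·t(Dormant)
Solving: t(Dormant) = 1.9231.
Expected months from Dormant to Reactivated: 1.9231.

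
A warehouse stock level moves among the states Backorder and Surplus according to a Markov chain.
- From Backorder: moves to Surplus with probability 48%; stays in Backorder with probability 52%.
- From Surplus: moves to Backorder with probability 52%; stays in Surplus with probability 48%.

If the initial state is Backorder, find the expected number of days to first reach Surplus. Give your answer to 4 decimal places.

Let t(s) be the expected number of days to first reach Surplus from state s, with t(Surplus) = 0. Conditioning on the first day:
t(Backorder) = 1 + 0.52·t(Backorder)
Solving: t(Backorder) = 2.0833.
Expected days from Backorder to Surplus: 2.0833.

2.0833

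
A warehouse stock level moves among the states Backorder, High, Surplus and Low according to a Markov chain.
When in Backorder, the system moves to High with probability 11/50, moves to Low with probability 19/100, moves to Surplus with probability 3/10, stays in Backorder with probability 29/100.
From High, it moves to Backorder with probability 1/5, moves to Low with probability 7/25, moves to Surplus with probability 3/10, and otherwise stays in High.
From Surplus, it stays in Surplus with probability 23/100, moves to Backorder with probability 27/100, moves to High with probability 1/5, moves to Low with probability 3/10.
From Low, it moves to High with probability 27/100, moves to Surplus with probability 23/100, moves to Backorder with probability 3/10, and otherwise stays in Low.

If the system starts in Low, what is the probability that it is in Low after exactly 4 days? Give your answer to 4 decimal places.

Propagate the distribution vector 4 days from Low.
After 0 days: (0.0000, 0.0000, 0.0000, 1.0000)
After 1 day: (0.3000, 0.2700, 0.2300, 0.2000)
After 2 days: (0.2631, 0.2254, 0.2699, 0.2416)
After 3 days: (0.2667, 0.2267, 0.2642, 0.2424)
After 4 days: (0.2667, 0.2268, 0.2645, 0.2419)
P(in Low after 4 days) = 0.2419

0.2419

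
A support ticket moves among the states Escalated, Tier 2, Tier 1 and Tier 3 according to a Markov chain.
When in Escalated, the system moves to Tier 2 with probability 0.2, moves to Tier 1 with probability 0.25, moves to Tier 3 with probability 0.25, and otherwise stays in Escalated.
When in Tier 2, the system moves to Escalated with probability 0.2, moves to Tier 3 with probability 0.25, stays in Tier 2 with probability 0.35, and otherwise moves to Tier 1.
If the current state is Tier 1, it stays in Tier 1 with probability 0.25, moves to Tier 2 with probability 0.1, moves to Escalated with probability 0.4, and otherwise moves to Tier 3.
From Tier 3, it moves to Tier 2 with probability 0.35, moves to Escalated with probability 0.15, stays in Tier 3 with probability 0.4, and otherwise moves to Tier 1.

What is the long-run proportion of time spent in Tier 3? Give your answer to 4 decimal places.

0.2941

Let the stationary distribution be π with π = πP and π_1 + π_2 + π_3 + π_4 = 1.
π_1 = 0.3·π_1 + 0.2·π_2 + 0.4·π_3 + 0.15·π_4
π_2 = 0.2·π_1 + 0.35·π_2 + 0.1·π_3 + 0.35·π_4
π_3 = 0.25·π_1 + 0.2·π_2 + 0.25·π_3 + 0.1·π_4
Solving with the normalization constraint gives π = (0.2487, 0.2645, 0.1927, 0.2941).
So the stationary probability of Tier 3 is 0.2941.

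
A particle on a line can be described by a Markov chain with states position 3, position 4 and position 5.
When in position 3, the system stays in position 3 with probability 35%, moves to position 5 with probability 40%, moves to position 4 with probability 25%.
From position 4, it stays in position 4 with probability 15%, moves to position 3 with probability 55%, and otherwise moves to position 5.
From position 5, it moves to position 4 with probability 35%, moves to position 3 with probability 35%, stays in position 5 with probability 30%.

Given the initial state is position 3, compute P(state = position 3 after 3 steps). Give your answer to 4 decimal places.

0.4030

Propagate the distribution vector 3 steps from position 3.
After 0 steps: (1.0000, 0.0000, 0.0000)
After 1 step: (0.3500, 0.2500, 0.4000)
After 2 steps: (0.4000, 0.2650, 0.3350)
After 3 steps: (0.4030, 0.2570, 0.3400)
P(in position 3 after 3 steps) = 0.4030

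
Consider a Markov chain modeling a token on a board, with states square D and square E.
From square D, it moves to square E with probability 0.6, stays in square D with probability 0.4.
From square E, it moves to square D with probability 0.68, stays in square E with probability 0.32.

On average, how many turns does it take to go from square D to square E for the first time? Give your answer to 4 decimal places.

Let t(s) be the expected number of turns to first reach square E from state s, with t(square E) = 0. Conditioning on the first turn:
t(square D) = 1 + 0.4·t(square D)
Solving: t(square D) = 1.6667.
Expected turns from square D to square E: 1.6667.

1.6667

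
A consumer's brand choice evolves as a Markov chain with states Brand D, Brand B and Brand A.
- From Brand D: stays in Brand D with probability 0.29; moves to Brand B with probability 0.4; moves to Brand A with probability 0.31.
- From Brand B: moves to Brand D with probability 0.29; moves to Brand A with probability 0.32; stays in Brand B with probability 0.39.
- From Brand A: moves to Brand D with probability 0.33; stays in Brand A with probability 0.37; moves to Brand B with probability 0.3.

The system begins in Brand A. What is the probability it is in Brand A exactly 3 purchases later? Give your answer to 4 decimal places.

Propagate the distribution vector 3 purchases from Brand A.
After 0 purchases: (0.0000, 0.0000, 1.0000)
After 1 purchase: (0.3300, 0.3000, 0.3700)
After 2 purchases: (0.3048, 0.3600, 0.3352)
After 3 purchases: (0.3034, 0.3629, 0.3337)
P(in Brand A after 3 purchases) = 0.3337

0.3337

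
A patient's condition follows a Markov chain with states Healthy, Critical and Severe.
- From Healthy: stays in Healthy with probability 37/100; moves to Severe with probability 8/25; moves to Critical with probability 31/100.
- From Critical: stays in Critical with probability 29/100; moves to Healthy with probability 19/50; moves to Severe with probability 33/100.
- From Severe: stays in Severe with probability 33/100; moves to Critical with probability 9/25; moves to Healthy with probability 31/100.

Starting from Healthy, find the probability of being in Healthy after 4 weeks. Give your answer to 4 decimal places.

0.3536

Propagate the distribution vector 4 weeks from Healthy.
After 0 weeks: (1.0000, 0.0000, 0.0000)
After 1 week: (0.3700, 0.3100, 0.3200)
After 2 weeks: (0.3539, 0.3198, 0.3263)
After 3 weeks: (0.3536, 0.3199, 0.3265)
After 4 weeks: (0.3536, 0.3199, 0.3265)
P(in Healthy after 4 weeks) = 0.3536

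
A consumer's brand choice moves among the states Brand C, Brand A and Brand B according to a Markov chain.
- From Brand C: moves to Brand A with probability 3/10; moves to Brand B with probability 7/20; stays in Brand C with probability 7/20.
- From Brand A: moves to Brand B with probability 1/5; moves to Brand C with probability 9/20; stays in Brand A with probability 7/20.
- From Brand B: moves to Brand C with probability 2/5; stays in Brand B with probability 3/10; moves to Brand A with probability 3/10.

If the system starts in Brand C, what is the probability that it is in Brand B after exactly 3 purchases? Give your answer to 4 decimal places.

Propagate the distribution vector 3 purchases from Brand C.
After 0 purchases: (1.0000, 0.0000, 0.0000)
After 1 purchase: (0.3500, 0.3000, 0.3500)
After 2 purchases: (0.3975, 0.3150, 0.2875)
After 3 purchases: (0.3959, 0.3158, 0.2884)
P(in Brand B after 3 purchases) = 0.2884

0.2884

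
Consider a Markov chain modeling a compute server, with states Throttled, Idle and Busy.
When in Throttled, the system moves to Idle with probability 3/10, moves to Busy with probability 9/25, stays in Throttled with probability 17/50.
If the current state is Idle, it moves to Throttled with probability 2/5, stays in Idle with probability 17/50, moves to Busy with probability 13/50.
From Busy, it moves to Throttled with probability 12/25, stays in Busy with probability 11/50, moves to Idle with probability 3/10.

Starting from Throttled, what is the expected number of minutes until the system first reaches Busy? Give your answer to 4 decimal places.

Let t(s) be the expected number of minutes to first reach Busy from state s, with t(Busy) = 0. Conditioning on the first minute:
t(Throttled) = 1 + 0.34·t(Throttled) + 0.3·t(Idle)
t(Idle) = 1 + 0.4·t(Throttled) + 0.34·t(Idle)
Solving: t(Throttled) = 3.0418, t(Idle) = 3.3587.
Expected minutes from Throttled to Busy: 3.0418.

3.0418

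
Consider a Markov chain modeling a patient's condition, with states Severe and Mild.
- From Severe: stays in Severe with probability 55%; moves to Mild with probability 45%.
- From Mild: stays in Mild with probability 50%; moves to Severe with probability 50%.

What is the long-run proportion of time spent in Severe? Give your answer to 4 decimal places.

0.5263

Let the stationary distribution be π with π = πP and π_1 + π_2 = 1.
π_1 = 0.55·π_1 + 0.5·π_2
Solving with the normalization constraint gives π = (0.5263, 0.4737).
So the stationary probability of Severe is 0.5263.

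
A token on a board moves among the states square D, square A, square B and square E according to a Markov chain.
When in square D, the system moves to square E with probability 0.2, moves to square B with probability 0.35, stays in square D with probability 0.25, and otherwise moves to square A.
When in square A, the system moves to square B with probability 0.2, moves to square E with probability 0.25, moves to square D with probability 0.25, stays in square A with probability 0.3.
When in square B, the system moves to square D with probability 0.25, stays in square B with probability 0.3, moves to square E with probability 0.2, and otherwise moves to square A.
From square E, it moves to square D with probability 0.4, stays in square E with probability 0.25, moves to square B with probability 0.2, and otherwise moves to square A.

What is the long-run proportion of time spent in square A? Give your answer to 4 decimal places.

0.2248

Let the stationary distribution be π with π = πP and π_1 + π_2 + π_3 + π_4 = 1.
π_1 = 0.25·π_1 + 0.25·π_2 + 0.25·π_3 + 0.4·π_4
π_2 = 0.2·π_1 + 0.3·π_2 + 0.25·π_3 + 0.15·π_4
π_3 = 0.35·π_1 + 0.2·π_2 + 0.3·π_3 + 0.2·π_4
Solving with the normalization constraint gives π = (0.2834, 0.2248, 0.2694, 0.2224).
So the stationary probability of square A is 0.2248.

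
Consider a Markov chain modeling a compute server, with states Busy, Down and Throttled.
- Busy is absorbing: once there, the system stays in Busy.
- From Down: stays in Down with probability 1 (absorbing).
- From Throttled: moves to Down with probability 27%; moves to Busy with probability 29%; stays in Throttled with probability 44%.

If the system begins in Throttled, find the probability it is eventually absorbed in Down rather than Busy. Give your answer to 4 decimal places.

0.4821

Let h(s) be the probability of absorption at Down starting from transient state s. Then h(Down) = 1 and h(Busy) = 0. By first-step analysis:
h(Throttled) = 0.29·0 + 0.27·1 + 0.44·h(Throttled)
Solving: h(Throttled) = 0.4821.
Starting from Throttled, the probability is 0.4821.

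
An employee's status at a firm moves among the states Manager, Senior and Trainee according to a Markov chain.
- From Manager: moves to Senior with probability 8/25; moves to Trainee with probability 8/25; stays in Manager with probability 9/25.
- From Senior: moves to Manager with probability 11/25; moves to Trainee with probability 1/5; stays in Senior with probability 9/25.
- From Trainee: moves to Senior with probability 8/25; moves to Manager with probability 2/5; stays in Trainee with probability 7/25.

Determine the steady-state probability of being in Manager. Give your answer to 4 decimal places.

Let the stationary distribution be π with π = πP and π_1 + π_2 + π_3 = 1.
π_1 = 0.36·π_1 + 0.44·π_2 + 0.4·π_3
π_2 = 0.32·π_1 + 0.36·π_2 + 0.32·π_3
Solving with the normalization constraint gives π = (0.3974, 0.3333, 0.2692).
So the stationary probability of Manager is 0.3974.

0.3974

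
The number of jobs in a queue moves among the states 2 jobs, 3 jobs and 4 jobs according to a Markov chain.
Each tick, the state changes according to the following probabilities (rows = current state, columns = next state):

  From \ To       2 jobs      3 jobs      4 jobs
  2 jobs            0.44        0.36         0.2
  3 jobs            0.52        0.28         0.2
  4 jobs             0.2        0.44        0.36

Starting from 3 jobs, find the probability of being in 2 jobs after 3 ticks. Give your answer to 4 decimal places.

Propagate the distribution vector 3 ticks from 3 jobs.
After 0 ticks: (0.0000, 1.0000, 0.0000)
After 1 tick: (0.5200, 0.2800, 0.2000)
After 2 ticks: (0.4144, 0.3536, 0.2320)
After 3 ticks: (0.4126, 0.3503, 0.2371)
P(in 2 jobs after 3 ticks) = 0.4126

0.4126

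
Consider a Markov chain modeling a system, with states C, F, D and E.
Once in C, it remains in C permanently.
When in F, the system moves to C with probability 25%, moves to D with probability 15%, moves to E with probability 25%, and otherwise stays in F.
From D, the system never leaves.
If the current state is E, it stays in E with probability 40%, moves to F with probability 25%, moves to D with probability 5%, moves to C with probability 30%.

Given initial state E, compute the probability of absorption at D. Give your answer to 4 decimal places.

Let h(s) be the probability of absorption at D starting from transient state s. Then h(D) = 1 and h(C) = 0. By first-step analysis:
h(F) = 0.25·0 + 0.35·h(F) + 0.15·1 + 0.25·h(E)
h(E) = 0.3·0 + 0.25·h(F) + 0.05·1 + 0.4·h(E)
Solving: h(F) = 0.3130, h(E) = 0.2137.
Starting from E, the probability is 0.2137.

0.2137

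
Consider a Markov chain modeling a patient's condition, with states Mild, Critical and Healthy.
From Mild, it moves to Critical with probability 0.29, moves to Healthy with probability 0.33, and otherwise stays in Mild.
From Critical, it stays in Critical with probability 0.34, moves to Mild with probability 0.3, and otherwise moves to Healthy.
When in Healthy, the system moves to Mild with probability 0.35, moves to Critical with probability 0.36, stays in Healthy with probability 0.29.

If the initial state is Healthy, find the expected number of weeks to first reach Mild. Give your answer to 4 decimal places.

Let t(s) be the expected number of weeks to first reach Mild from state s, with t(Mild) = 0. Conditioning on the first week:
t(Critical) = 1 + 0.34·t(Critical) + 0.36·t(Healthy)
t(Healthy) = 1 + 0.36·t(Critical) + 0.29·t(Healthy)
Solving: t(Critical) = 3.1563, t(Healthy) = 3.0088.
Expected weeks from Healthy to Mild: 3.0088.

3.0088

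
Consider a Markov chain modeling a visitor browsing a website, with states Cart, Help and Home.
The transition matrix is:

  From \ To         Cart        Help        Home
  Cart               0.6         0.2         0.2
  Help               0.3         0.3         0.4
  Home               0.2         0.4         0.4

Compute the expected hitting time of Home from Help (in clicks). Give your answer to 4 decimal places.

Let t(s) be the expected number of clicks to first reach Home from state s, with t(Home) = 0. Conditioning on the first click:
t(Cart) = 1 + 0.6·t(Cart) + 0.2·t(Help)
t(Help) = 1 + 0.3·t(Cart) + 0.3·t(Help)
Solving: t(Cart) = 4.0909, t(Help) = 3.1818.
Expected clicks from Help to Home: 3.1818.

3.1818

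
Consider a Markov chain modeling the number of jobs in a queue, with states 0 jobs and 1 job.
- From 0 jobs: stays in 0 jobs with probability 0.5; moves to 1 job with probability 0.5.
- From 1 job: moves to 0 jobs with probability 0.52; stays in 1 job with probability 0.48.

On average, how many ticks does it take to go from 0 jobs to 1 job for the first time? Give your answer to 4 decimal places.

2.0000

Let t(s) be the expected number of ticks to first reach 1 job from state s, with t(1 job) = 0. Conditioning on the first tick:
t(0 jobs) = 1 + 0.5·t(0 jobs)
Solving: t(0 jobs) = 2.0000.
Expected ticks from 0 jobs to 1 job: 2.0000.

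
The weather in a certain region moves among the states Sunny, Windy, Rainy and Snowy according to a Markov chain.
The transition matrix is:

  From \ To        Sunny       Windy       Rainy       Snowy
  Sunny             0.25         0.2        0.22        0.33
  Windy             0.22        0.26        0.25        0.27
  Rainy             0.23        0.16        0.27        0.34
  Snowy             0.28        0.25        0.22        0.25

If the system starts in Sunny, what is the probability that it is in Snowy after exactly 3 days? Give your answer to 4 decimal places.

Propagate the distribution vector 3 days from Sunny.
After 0 days: (1.0000, 0.0000, 0.0000, 0.0000)
After 1 day: (0.2500, 0.2000, 0.2200, 0.3300)
After 2 days: (0.2495, 0.2197, 0.2370, 0.2938)
After 3 days: (0.2475, 0.2184, 0.2384, 0.2957)
P(in Snowy after 3 days) = 0.2957

0.2957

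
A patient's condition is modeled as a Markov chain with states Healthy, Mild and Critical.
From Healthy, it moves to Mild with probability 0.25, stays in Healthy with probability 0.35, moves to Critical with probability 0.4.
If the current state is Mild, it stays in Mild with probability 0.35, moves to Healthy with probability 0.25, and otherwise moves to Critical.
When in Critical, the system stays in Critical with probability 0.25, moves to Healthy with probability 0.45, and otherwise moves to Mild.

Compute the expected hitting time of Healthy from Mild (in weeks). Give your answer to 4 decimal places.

Let t(s) be the expected number of weeks to first reach Healthy from state s, with t(Healthy) = 0. Conditioning on the first week:
t(Mild) = 1 + 0.35·t(Mild) + 0.4·t(Critical)
t(Critical) = 1 + 0.3·t(Mild) + 0.25·t(Critical)
Solving: t(Mild) = 3.1293, t(Critical) = 2.5850.
Expected weeks from Mild to Healthy: 3.1293.

3.1293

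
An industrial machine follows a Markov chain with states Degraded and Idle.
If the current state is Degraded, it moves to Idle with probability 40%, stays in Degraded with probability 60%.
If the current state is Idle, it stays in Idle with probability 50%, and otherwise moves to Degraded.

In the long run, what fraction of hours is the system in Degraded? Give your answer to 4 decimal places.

0.5556

Let the stationary distribution be π with π = πP and π_1 + π_2 = 1.
π_1 = 0.6·π_1 + 0.5·π_2
Solving with the normalization constraint gives π = (0.5556, 0.4444).
So the stationary probability of Degraded is 0.5556.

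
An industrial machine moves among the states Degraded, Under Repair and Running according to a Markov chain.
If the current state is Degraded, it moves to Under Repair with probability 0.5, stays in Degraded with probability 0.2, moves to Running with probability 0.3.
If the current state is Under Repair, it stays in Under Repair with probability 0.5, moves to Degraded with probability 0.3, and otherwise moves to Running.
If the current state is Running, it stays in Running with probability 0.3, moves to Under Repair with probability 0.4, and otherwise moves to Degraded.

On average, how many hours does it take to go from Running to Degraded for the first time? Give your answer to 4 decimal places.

3.3333

Let t(s) be the expected number of hours to first reach Degraded from state s, with t(Degraded) = 0. Conditioning on the first hour:
t(Under Repair) = 1 + 0.5·t(Under Repair) + 0.2·t(Running)
t(Running) = 1 + 0.4·t(Under Repair) + 0.3·t(Running)
Solving: t(Under Repair) = 3.3333, t(Running) = 3.3333.
Expected hours from Running to Degraded: 3.3333.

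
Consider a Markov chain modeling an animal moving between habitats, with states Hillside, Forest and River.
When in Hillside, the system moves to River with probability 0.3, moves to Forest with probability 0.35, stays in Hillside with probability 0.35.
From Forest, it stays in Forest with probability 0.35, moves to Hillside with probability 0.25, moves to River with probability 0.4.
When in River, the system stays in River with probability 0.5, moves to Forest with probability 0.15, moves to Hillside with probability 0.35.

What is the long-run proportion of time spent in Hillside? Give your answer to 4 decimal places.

0.3232

Let the stationary distribution be π with π = πP and π_1 + π_2 + π_3 = 1.
π_1 = 0.35·π_1 + 0.25·π_2 + 0.35·π_3
π_2 = 0.35·π_1 + 0.35·π_2 + 0.15·π_3
Solving with the normalization constraint gives π = (0.3232, 0.2683, 0.4085).
So the stationary probability of Hillside is 0.3232.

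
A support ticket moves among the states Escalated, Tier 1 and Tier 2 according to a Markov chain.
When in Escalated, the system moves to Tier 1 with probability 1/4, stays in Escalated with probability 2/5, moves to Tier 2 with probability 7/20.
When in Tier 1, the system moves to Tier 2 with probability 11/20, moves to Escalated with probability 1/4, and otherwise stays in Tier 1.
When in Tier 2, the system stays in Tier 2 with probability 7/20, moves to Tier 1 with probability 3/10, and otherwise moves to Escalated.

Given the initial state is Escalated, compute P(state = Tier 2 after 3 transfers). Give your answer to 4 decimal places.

Propagate the distribution vector 3 transfers from Escalated.
After 0 transfers: (1.0000, 0.0000, 0.0000)
After 1 transfer: (0.4000, 0.2500, 0.3500)
After 2 transfers: (0.3450, 0.2550, 0.4000)
After 3 transfers: (0.3418, 0.2573, 0.4010)
P(in Tier 2 after 3 transfers) = 0.4010

0.4010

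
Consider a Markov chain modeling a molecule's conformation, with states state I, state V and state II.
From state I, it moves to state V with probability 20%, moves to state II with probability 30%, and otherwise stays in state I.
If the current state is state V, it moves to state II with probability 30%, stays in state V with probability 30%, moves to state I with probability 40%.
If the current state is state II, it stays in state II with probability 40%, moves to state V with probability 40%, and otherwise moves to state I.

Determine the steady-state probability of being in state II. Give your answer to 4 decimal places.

Let the stationary distribution be π with π = πP and π_1 + π_2 + π_3 = 1.
π_1 = 0.5·π_1 + 0.4·π_2 + 0.2·π_3
π_2 = 0.2·π_1 + 0.3·π_2 + 0.4·π_3
Solving with the normalization constraint gives π = (0.3704, 0.2963, 0.3333).
So the stationary probability of state II is 0.3333.

0.3333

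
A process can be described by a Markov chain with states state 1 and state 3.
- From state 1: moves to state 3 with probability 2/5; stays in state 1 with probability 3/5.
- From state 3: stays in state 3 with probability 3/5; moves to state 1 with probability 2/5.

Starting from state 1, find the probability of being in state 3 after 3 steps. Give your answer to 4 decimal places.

Propagate the distribution vector 3 steps from state 1.
After 0 steps: (1.0000, 0.0000)
After 1 step: (0.6000, 0.4000)
After 2 steps: (0.5200, 0.4800)
After 3 steps: (0.5040, 0.4960)
P(in state 3 after 3 steps) = 0.4960

0.4960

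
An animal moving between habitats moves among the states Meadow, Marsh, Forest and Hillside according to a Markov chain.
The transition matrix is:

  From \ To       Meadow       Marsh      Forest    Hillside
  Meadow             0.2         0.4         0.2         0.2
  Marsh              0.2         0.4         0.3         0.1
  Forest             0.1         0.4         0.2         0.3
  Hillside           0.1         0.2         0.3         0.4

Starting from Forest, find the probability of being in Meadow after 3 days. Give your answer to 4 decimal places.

Propagate the distribution vector 3 days from Forest.
After 0 days: (0.0000, 0.0000, 1.0000, 0.0000)
After 1 day: (0.1000, 0.4000, 0.2000, 0.3000)
After 2 days: (0.1500, 0.3400, 0.2700, 0.2400)
After 3 days: (0.1490, 0.3520, 0.2580, 0.2410)
P(in Meadow after 3 days) = 0.1490

0.1490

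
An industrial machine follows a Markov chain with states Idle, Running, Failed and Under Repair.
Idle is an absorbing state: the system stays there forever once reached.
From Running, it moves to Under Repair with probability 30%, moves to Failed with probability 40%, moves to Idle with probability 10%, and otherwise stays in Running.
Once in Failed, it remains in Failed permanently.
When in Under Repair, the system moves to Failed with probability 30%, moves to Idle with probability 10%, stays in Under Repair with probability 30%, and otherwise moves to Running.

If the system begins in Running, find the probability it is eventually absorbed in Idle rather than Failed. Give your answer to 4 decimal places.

0.2128

Let h(s) be the probability of absorption at Idle starting from transient state s. Then h(Idle) = 1 and h(Failed) = 0. By first-step analysis:
h(Running) = 0.1·1 + 0.2·h(Running) + 0.4·0 + 0.3·h(Under Repair)
h(Under Repair) = 0.1·1 + 0.3·h(Running) + 0.3·0 + 0.3·h(Under Repair)
Solving: h(Running) = 0.2128, h(Under Repair) = 0.2340.
Starting from Running, the probability is 0.2128.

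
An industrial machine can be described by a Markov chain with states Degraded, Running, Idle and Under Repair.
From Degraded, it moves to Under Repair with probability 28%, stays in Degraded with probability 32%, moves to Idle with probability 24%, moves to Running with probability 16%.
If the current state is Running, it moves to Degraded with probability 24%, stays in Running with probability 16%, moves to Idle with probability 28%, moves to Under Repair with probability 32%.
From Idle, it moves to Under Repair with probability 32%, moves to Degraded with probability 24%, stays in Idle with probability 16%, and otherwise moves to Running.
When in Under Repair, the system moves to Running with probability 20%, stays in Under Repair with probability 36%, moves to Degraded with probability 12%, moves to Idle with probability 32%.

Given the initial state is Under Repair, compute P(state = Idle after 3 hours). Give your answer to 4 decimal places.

Propagate the distribution vector 3 hours from Under Repair.
After 0 hours: (0.0000, 0.0000, 0.0000, 1.0000)
After 1 hour: (0.1200, 0.2000, 0.3200, 0.3600)
After 2 hours: (0.2064, 0.2128, 0.2512, 0.3296)
After 3 hours: (0.2170, 0.2033, 0.2548, 0.3249)
P(in Idle after 3 hours) = 0.2548

0.2548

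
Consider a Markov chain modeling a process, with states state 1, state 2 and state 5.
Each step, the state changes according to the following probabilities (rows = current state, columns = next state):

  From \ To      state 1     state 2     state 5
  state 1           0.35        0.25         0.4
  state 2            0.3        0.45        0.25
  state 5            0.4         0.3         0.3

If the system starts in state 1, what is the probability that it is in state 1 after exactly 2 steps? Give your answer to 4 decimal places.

0.3575

Sum over the intermediate state after 1 step:
P = P(state 1→state 1)·P(state 1→state 1) + P(state 1→state 2)·P(state 2→state 1) + P(state 1→state 5)·P(state 5→state 1)
  = 0.35×0.35 + 0.25×0.3 + 0.4×0.4
  = 0.1225 + 0.0750 + 0.1600 = 0.3575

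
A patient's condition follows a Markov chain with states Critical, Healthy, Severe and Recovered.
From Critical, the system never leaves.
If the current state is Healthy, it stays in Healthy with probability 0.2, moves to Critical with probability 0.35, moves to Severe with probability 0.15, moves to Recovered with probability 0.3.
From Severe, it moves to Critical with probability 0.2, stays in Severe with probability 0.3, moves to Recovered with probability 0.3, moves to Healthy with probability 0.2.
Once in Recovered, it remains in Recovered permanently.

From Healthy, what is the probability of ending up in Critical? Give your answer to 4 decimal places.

Let h(s) be the probability of absorption at Critical starting from transient state s. Then h(Critical) = 1 and h(Recovered) = 0. By first-step analysis:
h(Healthy) = 0.35·1 + 0.2·h(Healthy) + 0.15·h(Severe) + 0.3·0
h(Severe) = 0.2·1 + 0.2·h(Healthy) + 0.3·h(Severe) + 0.3·0
Solving: h(Healthy) = 0.5189, h(Severe) = 0.4340.
Starting from Healthy, the probability is 0.5189.

0.5189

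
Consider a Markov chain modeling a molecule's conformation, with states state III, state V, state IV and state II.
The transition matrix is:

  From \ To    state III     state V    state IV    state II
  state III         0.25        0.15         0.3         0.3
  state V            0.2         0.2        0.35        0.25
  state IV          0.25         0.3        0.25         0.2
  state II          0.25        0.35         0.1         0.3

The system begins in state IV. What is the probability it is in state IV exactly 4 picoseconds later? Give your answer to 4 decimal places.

0.2480

Propagate the distribution vector 4 picoseconds from state IV.
After 0 picoseconds: (0.0000, 0.0000, 1.0000, 0.0000)
After 1 picosecond: (0.2500, 0.3000, 0.2500, 0.2000)
After 2 picoseconds: (0.2350, 0.2425, 0.2625, 0.2600)
After 3 picoseconds: (0.2379, 0.2535, 0.2470, 0.2616)
After 4 picoseconds: (0.2373, 0.2521, 0.2480, 0.2626)
P(in state IV after 4 picoseconds) = 0.2480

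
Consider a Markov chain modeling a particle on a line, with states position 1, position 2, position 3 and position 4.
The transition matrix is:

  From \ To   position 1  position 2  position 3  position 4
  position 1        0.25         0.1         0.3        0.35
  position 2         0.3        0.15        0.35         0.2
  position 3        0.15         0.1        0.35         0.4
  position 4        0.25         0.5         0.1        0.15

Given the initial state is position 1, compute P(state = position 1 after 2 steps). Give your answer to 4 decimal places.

0.2250

Propagate the distribution vector 2 steps from position 1.
After 0 steps: (1.0000, 0.0000, 0.0000, 0.0000)
After 1 step: (0.2500, 0.1000, 0.3000, 0.3500)
After 2 steps: (0.2250, 0.2450, 0.2500, 0.2800)
P(in position 1 after 2 steps) = 0.2250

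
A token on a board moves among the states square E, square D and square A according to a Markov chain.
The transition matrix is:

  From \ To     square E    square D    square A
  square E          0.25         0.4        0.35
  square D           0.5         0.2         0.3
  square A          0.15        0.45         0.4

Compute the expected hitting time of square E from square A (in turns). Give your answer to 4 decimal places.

3.6232

Let t(s) be the expected number of turns to first reach square E from state s, with t(square E) = 0. Conditioning on the first turn:
t(square D) = 1 + 0.2·t(square D) + 0.3·t(square A)
t(square A) = 1 + 0.45·t(square D) + 0.4·t(square A)
Solving: t(square D) = 2.6087, t(square A) = 3.6232.
Expected turns from square A to square E: 3.6232.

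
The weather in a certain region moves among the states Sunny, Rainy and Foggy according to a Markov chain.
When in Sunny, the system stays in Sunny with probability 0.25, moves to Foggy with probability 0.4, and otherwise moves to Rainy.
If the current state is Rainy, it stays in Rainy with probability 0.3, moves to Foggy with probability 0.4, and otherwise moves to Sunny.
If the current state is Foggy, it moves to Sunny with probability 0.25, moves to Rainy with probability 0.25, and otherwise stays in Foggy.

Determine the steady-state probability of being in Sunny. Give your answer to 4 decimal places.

0.2646

Let the stationary distribution be π with π = πP and π_1 + π_2 + π_3 = 1.
π_1 = 0.25·π_1 + 0.3·π_2 + 0.25·π_3
π_2 = 0.35·π_1 + 0.3·π_2 + 0.25·π_3
Solving with the normalization constraint gives π = (0.2646, 0.2910, 0.4444).
So the stationary probability of Sunny is 0.2646.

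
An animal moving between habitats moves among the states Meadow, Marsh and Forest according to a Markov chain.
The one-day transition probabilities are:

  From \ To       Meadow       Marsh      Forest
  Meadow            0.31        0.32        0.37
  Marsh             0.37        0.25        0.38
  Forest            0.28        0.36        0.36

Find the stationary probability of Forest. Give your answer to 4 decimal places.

Let the stationary distribution be π with π = πP and π_1 + π_2 + π_3 = 1.
π_1 = 0.31·π_1 + 0.37·π_2 + 0.28·π_3
π_2 = 0.32·π_1 + 0.25·π_2 + 0.36·π_3
Solving with the normalization constraint gives π = (0.3177, 0.3129, 0.3694).
So the stationary probability of Forest is 0.3694.

0.3694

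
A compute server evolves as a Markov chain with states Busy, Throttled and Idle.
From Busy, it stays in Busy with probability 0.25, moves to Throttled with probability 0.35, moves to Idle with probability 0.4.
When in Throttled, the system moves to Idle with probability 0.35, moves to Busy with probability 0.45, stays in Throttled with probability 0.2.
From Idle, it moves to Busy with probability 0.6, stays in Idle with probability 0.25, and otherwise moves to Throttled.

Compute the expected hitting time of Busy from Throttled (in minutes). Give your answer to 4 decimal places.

Let t(s) be the expected number of minutes to first reach Busy from state s, with t(Busy) = 0. Conditioning on the first minute:
t(Throttled) = 1 + 0.2·t(Throttled) + 0.35·t(Idle)
t(Idle) = 1 + 0.15·t(Throttled) + 0.25·t(Idle)
Solving: t(Throttled) = 2.0091, t(Idle) = 1.7352.
Expected minutes from Throttled to Busy: 2.0091.

2.0091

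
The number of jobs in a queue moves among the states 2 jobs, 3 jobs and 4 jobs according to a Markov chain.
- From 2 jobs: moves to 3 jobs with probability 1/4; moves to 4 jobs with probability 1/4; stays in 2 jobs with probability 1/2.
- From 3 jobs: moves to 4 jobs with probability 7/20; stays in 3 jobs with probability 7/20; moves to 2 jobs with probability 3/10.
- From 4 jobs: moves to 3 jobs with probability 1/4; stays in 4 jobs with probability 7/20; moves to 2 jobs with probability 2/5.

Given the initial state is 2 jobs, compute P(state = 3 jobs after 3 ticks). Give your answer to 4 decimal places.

0.2775

Propagate the distribution vector 3 ticks from 2 jobs.
After 0 ticks: (1.0000, 0.0000, 0.0000)
After 1 tick: (0.5000, 0.2500, 0.2500)
After 2 ticks: (0.4250, 0.2750, 0.3000)
After 3 ticks: (0.4150, 0.2775, 0.3075)
P(in 3 jobs after 3 ticks) = 0.2775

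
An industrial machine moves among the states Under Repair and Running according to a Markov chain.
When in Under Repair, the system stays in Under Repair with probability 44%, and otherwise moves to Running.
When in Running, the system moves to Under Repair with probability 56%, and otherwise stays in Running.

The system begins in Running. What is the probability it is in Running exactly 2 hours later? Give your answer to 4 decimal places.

Sum over the intermediate state after 1 hour:
P = P(Running→Under Repair)·P(Under Repair→Running) + P(Running→Running)·P(Running→Running)
  = 0.56×0.56 + 0.44×0.44
  = 0.3136 + 0.1936 = 0.5072

0.5072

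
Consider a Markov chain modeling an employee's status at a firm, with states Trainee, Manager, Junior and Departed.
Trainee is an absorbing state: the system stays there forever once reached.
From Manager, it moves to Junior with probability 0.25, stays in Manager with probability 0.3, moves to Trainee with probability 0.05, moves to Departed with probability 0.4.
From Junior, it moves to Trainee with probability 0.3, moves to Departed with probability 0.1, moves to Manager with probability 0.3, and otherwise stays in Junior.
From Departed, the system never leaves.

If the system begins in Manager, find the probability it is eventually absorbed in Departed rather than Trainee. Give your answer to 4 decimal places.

Let h(s) be the probability of absorption at Departed starting from transient state s. Then h(Departed) = 1 and h(Trainee) = 0. By first-step analysis:
h(Manager) = 0.05·0 + 0.3·h(Manager) + 0.25·h(Junior) + 0.4·1
h(Junior) = 0.3·0 + 0.3·h(Manager) + 0.3·h(Junior) + 0.1·1
Solving: h(Manager) = 0.7349, h(Junior) = 0.4578.
Starting from Manager, the probability is 0.7349.

0.7349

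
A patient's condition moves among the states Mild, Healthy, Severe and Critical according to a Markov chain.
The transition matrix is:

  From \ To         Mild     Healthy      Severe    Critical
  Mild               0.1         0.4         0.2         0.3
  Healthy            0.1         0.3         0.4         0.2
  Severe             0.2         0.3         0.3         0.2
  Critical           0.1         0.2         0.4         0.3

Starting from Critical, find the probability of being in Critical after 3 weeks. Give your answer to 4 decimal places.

Propagate the distribution vector 3 weeks from Critical.
After 0 weeks: (0.0000, 0.0000, 0.0000, 1.0000)
After 1 week: (0.1000, 0.2000, 0.4000, 0.3000)
After 2 weeks: (0.1400, 0.2800, 0.3400, 0.2400)
After 3 weeks: (0.1340, 0.2900, 0.3380, 0.2380)
P(in Critical after 3 weeks) = 0.2380

0.2380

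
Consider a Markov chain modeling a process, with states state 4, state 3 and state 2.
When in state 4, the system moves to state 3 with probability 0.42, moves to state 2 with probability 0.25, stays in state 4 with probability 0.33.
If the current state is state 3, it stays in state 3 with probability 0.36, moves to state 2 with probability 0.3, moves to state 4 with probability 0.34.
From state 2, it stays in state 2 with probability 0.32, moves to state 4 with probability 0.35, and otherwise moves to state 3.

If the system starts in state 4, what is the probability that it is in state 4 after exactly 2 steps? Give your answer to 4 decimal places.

Sum over the intermediate state after 1 step:
P = P(state 4→state 4)·P(state 4→state 4) + P(state 4→state 3)·P(state 3→state 4) + P(state 4→state 2)·P(state 2→state 4)
  = 0.33×0.33 + 0.42×0.34 + 0.25×0.35
  = 0.1089 + 0.1428 + 0.0875 = 0.3392

0.3392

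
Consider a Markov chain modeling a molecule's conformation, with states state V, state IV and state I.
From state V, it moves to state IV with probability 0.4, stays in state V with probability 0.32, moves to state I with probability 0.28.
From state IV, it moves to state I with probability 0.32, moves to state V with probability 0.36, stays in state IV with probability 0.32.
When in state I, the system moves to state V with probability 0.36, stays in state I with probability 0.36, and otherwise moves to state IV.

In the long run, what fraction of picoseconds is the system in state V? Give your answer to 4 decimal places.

0.3462

Let the stationary distribution be π with π = πP and π_1 + π_2 + π_3 = 1.
π_1 = 0.32·π_1 + 0.36·π_2 + 0.36·π_3
π_2 = 0.4·π_1 + 0.32·π_2 + 0.28·π_3
Solving with the normalization constraint gives π = (0.3462, 0.3349, 0.3189).
So the stationary probability of state V is 0.3462.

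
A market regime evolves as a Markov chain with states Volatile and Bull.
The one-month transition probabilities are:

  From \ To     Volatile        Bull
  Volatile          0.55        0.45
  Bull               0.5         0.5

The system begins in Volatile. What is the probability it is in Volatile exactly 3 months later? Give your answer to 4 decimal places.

0.5264

Propagate the distribution vector 3 months from Volatile.
After 0 months: (1.0000, 0.0000)
After 1 month: (0.5500, 0.4500)
After 2 months: (0.5275, 0.4725)
After 3 months: (0.5264, 0.4736)
P(in Volatile after 3 months) = 0.5264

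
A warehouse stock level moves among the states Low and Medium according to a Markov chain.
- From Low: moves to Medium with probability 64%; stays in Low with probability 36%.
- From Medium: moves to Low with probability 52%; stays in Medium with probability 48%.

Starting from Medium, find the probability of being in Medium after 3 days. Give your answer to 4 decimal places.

0.5499

Propagate the distribution vector 3 days from Medium.
After 0 days: (0.0000, 1.0000)
After 1 day: (0.5200, 0.4800)
After 2 days: (0.4368, 0.5632)
After 3 days: (0.4501, 0.5499)
P(in Medium after 3 days) = 0.5499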